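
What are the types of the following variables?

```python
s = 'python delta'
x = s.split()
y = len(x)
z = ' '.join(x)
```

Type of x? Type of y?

str.split() returns list; len() returns int

list, int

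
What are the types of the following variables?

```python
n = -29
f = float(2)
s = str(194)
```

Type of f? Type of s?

f is float; s is str

float, str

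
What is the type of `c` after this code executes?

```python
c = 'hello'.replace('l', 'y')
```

str.replace() returns str

str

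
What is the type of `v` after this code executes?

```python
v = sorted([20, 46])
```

sorted() always returns list

list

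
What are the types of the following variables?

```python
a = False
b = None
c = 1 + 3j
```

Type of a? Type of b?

a is bool; b is NoneType

bool, NoneType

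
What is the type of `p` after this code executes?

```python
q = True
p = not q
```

'not' always returns bool

bool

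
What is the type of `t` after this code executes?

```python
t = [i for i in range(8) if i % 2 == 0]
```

A list comprehension [...] produces a list

list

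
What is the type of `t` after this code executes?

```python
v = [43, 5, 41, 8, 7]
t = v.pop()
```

list.pop() returns the popped element (int here)

int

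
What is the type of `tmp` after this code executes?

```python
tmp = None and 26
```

'and' returns first falsy value (None)

NoneType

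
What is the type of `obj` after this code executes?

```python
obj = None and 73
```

'and' returns first falsy value (None)

NoneType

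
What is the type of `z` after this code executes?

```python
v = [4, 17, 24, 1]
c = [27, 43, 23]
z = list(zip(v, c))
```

list(zip(...)) returns a list of tuples

list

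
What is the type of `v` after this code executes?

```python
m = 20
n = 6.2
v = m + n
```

int + float returns float (20 + 6.2 = 26.2)

float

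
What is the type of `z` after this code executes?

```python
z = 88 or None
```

'or' returns first truthy value (88, int)

int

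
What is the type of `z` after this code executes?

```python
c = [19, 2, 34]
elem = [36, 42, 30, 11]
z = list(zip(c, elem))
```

list(zip(...)) returns a list of tuples

list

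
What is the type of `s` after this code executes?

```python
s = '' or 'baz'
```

'or' returns first truthy value ('baz', which is str)

str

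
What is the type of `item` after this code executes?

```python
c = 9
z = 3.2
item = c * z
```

int * float returns float (9 * 3.2 = 28.8)

float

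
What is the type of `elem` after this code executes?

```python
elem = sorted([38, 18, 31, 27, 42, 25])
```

sorted() always returns list

list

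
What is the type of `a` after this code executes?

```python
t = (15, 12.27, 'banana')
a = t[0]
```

Index 0 of tuple is 15 which is int

int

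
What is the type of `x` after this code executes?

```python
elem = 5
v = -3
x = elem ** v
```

int ** negative int returns float

float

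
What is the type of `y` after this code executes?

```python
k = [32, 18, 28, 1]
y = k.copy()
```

list.copy() returns list

list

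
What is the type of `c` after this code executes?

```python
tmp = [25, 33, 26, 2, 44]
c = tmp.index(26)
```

list.index() returns int

int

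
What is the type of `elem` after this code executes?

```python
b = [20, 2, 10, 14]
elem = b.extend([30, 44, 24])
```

list.extend() returns None

NoneType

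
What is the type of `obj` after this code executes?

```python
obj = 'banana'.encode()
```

str.encode() returns bytes

bytes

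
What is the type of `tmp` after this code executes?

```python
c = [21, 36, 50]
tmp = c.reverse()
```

list.reverse() returns None

NoneType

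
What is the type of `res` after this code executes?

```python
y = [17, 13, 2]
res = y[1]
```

Indexing a list of ints returns int (y[1] = 13)

int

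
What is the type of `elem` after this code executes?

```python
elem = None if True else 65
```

Ternary: condition is True, if branch (None) taken → NoneType

NoneType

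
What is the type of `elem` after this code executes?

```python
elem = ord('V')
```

ord() returns int (Unicode code point)

int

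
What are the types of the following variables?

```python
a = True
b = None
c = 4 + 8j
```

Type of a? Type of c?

a is bool; c is complex

bool, complex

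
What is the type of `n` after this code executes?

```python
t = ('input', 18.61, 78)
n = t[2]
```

Index 2 of tuple is 78 which is int

int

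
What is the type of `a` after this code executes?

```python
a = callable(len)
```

callable() returns bool

bool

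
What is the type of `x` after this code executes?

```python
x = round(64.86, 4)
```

round() with ndigits arg returns float

float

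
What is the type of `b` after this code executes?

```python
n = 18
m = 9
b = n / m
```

int / int always returns float in Python 3 (18 / 9 = 2)

float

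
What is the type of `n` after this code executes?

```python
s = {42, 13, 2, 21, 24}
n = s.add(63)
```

set.add() returns None (mutates in place)

NoneType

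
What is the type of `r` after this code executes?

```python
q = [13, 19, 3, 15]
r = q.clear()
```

list.clear() returns None

NoneType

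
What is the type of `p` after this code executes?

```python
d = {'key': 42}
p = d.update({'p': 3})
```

dict.update() returns None

NoneType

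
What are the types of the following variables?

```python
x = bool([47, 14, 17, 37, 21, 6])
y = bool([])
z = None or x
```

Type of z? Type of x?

None or <bool> returns the bool; bool() returns bool

bool, bool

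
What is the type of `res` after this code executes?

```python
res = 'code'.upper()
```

str.upper() returns str

str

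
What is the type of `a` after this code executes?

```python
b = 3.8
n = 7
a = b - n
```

float - int returns float (3.8 - 7 = -3.2)

float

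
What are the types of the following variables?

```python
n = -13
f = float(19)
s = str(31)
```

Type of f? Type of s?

f is float; s is str

float, str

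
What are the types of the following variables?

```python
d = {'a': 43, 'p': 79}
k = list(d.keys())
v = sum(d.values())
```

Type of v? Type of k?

sum of int values returns int; list(...) returns list

int, list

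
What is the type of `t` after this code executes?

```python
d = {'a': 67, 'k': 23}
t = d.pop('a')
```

dict.pop() returns the value (int)

int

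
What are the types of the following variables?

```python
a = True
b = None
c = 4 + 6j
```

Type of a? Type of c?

a is bool; c is complex

bool, complex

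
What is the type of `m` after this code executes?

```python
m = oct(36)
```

oct() returns str representation

str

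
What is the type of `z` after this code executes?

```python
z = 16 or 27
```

'or' returns the first truthy value (16, which is int)

int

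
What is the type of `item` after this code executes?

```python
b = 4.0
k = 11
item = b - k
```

float - int returns float (4.0 - 11 = -7.0)

float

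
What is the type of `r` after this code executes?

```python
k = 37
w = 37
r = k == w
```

Equality comparison returns bool

bool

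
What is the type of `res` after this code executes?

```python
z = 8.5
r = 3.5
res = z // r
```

float // float returns float (floor division preserves float type)

float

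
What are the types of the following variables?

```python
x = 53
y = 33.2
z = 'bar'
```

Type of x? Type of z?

x is int; z is str

int, str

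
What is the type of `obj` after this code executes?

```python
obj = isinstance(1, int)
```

isinstance() returns bool

bool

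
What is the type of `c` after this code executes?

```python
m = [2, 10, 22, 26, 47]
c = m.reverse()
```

list.reverse() returns None

NoneType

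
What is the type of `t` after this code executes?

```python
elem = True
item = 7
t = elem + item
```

bool + int returns int (True is 1, so 1 + 7 = 8)

int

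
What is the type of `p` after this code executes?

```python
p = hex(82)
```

hex() returns str representation

str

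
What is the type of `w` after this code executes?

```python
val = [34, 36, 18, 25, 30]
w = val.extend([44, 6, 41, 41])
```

list.extend() returns None

NoneType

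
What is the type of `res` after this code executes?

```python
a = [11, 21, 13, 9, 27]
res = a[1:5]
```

Slicing a list always returns a list

list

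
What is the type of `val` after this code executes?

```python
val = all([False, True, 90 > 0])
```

all() returns bool

bool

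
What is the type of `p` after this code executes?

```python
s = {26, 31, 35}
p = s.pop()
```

Popping from a set of ints returns int

int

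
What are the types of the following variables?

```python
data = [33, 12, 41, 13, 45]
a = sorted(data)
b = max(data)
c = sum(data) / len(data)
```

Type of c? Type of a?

int / int returns float; sorted() returns list

float, list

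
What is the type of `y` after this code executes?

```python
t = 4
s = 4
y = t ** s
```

int ** positive int returns int (4 ** 4 = 256)

int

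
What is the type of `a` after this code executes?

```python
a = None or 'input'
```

'or' with None returns the other value ('input', str)

str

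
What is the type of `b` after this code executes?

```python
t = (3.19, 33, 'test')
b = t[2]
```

Index 2 of tuple is 'test' which is str

str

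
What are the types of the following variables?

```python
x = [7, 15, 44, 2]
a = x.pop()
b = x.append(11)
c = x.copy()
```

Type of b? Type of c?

list.append() returns None; list.copy() returns list

NoneType, list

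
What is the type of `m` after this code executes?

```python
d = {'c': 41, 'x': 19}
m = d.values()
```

.values() returns a dict_values view object

dict_values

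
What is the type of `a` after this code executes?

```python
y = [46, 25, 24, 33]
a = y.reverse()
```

list.reverse() returns None

NoneType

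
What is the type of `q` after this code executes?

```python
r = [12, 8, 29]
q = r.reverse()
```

list.reverse() returns None

NoneType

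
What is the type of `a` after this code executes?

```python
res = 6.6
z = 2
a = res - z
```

float - int returns float (6.6 - 2 = 4.6)

float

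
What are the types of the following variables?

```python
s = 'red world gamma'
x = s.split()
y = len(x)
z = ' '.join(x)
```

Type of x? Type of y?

str.split() returns list; len() returns int

list, int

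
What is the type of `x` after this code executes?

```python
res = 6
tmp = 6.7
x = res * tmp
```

int * float returns float (6 * 6.7 = 40.2)

float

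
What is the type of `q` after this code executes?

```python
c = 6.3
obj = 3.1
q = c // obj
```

float // float returns float (floor division preserves float type)

float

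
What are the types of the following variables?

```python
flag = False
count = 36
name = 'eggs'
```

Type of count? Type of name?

count is int; name is str

int, str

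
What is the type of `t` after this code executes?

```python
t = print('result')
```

print() returns None

NoneType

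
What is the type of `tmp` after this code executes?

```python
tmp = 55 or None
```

'or' returns first truthy value (55, int)

int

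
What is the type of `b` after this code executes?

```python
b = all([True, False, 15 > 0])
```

all() returns bool

bool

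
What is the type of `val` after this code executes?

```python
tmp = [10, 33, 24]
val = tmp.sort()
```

list.sort() returns None (sorts in place)

NoneType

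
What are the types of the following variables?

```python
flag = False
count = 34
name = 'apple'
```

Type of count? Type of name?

count is int; name is str

int, str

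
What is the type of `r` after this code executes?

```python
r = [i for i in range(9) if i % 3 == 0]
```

A list comprehension [...] produces a list

list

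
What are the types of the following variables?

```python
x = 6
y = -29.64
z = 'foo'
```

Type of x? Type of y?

x is int; y is float

int, float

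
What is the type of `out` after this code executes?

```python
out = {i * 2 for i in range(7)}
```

A set comprehension {expr for x in iterable} produces a set

set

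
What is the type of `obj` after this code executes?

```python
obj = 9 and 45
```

'and' returns the last value when all truthy (45, which is int)

int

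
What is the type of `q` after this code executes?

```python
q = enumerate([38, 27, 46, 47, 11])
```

enumerate() returns an enumerate iterator object

enumerate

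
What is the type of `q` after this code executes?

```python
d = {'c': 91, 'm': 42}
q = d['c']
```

Accessing dict[str, int] with key 'c' returns int value 91

int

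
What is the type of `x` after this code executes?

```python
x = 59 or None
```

'or' returns first truthy value (59, int)

int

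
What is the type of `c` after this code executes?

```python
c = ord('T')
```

ord() returns int (Unicode code point)

int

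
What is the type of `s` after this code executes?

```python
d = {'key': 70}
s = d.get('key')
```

dict.get() returns the value (int) when key is found

int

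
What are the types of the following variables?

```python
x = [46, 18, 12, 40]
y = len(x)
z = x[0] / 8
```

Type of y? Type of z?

len() returns int; int / int returns float

int, float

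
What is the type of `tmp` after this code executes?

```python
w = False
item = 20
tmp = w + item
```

bool + int returns int (False is 0, so 0 + 20 = 20)

int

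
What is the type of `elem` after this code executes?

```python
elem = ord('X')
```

ord() returns int (Unicode code point)

int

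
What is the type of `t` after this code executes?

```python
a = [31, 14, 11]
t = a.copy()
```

list.copy() returns list

list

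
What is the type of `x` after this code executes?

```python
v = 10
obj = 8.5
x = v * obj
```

int * float returns float (10 * 8.5 = 85.0)

float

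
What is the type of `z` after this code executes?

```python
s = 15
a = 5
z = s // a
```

int // int returns int (15 // 5 = 3)

int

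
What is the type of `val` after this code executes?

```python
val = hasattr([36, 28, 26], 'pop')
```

hasattr() returns bool

bool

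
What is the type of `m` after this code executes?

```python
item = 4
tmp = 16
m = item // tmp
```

int // int returns int (4 // 16 = 0)

int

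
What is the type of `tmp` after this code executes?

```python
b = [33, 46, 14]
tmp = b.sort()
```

list.sort() returns None (sorts in place)

NoneType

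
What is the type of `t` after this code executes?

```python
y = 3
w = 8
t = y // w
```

int // int returns int (3 // 8 = 0)

int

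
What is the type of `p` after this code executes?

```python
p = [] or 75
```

'or' returns first truthy value (75, which is int)

int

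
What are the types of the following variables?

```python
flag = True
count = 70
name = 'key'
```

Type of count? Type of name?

count is int; name is str

int, str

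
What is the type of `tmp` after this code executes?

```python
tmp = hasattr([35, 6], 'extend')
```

hasattr() returns bool

bool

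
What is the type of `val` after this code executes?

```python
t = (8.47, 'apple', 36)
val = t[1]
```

Index 1 of tuple is 'apple' which is str

str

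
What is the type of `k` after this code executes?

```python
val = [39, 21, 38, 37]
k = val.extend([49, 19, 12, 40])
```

list.extend() returns None

NoneType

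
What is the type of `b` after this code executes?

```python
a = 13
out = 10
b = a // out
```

int // int returns int (13 // 10 = 1)

int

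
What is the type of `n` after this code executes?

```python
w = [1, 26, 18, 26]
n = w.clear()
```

list.clear() returns None

NoneType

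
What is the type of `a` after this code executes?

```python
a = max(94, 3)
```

max() of ints returns int

int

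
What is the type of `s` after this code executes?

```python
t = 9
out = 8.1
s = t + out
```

int + float returns float (9 + 8.1 = 17.1)

float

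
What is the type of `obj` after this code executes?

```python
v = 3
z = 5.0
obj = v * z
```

int * float returns float (3 * 5.0 = 15.0)

float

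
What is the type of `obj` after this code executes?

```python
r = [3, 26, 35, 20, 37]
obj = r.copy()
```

list.copy() returns list

list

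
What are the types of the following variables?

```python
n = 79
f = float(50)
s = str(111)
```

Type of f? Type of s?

f is float; s is str

float, str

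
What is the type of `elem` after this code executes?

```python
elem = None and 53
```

'and' returns first falsy value (None)

NoneType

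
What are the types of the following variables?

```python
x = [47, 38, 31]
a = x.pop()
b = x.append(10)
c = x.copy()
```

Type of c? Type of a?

list.copy() returns list; list.pop() returns the element (int)

list, int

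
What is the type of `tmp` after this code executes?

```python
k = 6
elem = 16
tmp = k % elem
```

int % int returns int (6 % 16 = 6)

int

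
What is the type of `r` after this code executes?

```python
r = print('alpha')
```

print() returns None

NoneType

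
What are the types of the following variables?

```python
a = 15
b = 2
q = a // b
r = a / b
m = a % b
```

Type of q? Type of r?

int // int returns int; int / int returns float

int, float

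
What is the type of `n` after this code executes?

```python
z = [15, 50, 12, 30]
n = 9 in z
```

'in' operator returns bool

bool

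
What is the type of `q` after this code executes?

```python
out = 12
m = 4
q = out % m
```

int % int returns int (12 % 4 = 0)

int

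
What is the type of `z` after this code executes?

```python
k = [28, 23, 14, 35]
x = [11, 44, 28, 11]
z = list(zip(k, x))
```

list(zip(...)) returns a list of tuples

list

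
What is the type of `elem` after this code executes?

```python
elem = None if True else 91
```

Ternary: condition is True, if branch (None) taken → NoneType

NoneType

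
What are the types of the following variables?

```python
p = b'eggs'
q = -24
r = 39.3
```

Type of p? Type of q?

p is bytes; q is int

bytes, int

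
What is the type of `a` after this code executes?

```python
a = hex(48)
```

hex() returns str representation

str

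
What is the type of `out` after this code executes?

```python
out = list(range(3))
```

list(range(...)) returns list

list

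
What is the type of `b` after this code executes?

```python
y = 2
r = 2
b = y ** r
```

int ** positive int returns int (2 ** 2 = 4)

int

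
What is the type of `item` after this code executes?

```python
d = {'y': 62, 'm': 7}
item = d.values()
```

.values() returns a dict_values view object

dict_values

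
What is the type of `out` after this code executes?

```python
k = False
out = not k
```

'not' always returns bool

bool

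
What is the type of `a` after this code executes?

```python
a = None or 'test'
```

'or' with None returns the other value ('test', str)

str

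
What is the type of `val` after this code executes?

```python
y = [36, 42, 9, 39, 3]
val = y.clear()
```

list.clear() returns None

NoneType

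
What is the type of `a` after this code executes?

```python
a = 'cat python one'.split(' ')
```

str.split() returns list

list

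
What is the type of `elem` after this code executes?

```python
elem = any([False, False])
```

any() returns bool

bool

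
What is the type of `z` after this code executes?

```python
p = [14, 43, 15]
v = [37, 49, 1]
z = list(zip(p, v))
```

list(zip(...)) returns a list of tuples

list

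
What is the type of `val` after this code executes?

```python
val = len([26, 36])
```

len() always returns int

int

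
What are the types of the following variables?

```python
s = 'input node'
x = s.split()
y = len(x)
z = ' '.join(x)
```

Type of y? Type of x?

len() returns int; str.split() returns list

int, list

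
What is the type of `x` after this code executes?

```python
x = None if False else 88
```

Ternary: condition is False, else branch (88) taken → int

int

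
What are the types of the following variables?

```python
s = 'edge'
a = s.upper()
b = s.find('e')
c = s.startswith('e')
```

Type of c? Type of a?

str.startswith() returns bool; str.upper() returns str

bool, str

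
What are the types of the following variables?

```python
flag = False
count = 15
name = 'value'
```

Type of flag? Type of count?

flag is bool; count is int

bool, int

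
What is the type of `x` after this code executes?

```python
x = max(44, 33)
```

max() of ints returns int

int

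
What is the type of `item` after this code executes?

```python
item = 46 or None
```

'or' returns first truthy value (46, int)

int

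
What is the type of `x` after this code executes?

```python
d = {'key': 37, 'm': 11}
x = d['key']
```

Accessing dict[str, int] with key 'key' returns int value 37

int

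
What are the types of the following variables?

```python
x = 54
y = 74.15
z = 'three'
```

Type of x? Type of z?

x is int; z is str

int, str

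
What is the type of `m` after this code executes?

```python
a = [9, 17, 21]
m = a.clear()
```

list.clear() returns None

NoneType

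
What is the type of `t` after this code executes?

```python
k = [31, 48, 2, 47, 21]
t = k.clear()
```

list.clear() returns None

NoneType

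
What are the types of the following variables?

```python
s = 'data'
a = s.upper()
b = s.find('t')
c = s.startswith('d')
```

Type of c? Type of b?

str.startswith() returns bool; str.find() returns int

bool, int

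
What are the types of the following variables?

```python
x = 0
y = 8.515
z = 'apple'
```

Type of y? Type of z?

y is float; z is str

float, str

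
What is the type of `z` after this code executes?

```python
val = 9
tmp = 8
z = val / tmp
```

int / int always returns float in Python 3 (9 / 8 = 1.125)

float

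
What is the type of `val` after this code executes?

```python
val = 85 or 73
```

'or' returns the first truthy value (85, which is int)

int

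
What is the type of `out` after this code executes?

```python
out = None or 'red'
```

'or' with None returns the other value ('red', str)

str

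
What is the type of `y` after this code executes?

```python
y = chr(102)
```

chr() returns str (single character)

str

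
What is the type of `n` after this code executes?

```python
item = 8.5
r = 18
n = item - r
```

float - int returns float (8.5 - 18 = -9.5)

float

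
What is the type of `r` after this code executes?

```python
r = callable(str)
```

callable() returns bool

bool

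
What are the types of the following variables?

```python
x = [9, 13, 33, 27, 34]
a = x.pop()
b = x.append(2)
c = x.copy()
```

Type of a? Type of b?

list.pop() returns the element (int); list.append() returns None

int, NoneType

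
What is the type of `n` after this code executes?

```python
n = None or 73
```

'or' with None returns the other value (73, int)

int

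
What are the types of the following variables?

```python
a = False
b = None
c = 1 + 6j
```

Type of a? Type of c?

a is bool; c is complex

bool, complex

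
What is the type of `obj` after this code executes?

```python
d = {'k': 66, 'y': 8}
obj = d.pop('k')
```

dict.pop() returns the value (int)

int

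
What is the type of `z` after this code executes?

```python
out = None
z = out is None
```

'is' comparison returns bool

bool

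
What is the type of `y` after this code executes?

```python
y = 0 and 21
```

'and' returns the first falsy value (0, which is int)

int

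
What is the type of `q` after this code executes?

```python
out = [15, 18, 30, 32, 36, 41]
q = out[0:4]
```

Slicing a list always returns a list

list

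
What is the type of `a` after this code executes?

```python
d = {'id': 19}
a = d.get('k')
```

dict.get() returns None when key 'k' is not found and no default given

NoneType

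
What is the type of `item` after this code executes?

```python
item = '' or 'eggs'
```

'or' returns first truthy value ('eggs', which is str)

str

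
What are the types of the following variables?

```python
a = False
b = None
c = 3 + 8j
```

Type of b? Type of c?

b is NoneType; c is complex

NoneType, complex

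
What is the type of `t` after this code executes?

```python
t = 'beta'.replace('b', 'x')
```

str.replace() returns str

str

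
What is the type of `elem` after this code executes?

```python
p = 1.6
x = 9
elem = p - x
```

float - int returns float (1.6 - 9 = -7.4)

float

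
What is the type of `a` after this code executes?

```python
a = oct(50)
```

oct() returns str representation

str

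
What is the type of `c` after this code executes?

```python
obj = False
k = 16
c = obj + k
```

bool + int returns int (False is 0, so 0 + 16 = 16)

int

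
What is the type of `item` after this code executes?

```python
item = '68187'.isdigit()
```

str.isdigit() returns bool

bool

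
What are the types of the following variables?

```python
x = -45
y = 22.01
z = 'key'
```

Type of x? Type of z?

x is int; z is str

int, str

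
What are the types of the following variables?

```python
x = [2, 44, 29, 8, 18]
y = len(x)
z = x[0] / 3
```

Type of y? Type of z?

len() returns int; int / int returns float

int, float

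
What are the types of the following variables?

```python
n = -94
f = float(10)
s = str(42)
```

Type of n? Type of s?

n is int; s is str

int, str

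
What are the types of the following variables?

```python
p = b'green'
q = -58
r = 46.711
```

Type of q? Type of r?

q is int; r is float

int, float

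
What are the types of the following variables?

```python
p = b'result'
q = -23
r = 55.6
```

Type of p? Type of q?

p is bytes; q is int

bytes, int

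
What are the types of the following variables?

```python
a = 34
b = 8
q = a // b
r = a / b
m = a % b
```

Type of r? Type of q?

int / int returns float; int // int returns int

float, int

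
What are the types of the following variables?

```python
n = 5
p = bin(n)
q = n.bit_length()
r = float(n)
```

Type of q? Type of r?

int.bit_length() returns int; float() returns float

int, float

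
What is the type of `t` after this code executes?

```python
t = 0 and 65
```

'and' returns the first falsy value (0, which is int)

int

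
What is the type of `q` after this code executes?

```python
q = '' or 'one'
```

'or' returns first truthy value ('one', which is str)

str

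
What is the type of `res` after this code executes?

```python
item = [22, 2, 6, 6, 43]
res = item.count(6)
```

list.count() returns int

int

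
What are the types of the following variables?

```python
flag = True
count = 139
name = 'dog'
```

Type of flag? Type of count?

flag is bool; count is int

bool, int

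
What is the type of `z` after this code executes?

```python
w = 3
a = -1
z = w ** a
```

int ** negative int returns float

float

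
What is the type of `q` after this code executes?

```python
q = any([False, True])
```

any() returns bool

bool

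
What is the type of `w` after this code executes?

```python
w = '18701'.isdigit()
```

str.isdigit() returns bool

bool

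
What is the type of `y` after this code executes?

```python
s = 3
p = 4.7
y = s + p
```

int + float returns float (3 + 4.7 = 7.7)

float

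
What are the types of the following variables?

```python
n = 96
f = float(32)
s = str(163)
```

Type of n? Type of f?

n is int; f is float

int, float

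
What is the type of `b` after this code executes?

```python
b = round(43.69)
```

round() with no ndigits arg returns int

int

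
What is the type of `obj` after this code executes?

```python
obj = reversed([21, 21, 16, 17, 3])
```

reversed() on a list returns a list_reverseiterator

list_reverseiterator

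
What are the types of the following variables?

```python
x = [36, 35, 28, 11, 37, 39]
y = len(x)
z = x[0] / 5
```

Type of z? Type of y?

int / int returns float; len() returns int

float, int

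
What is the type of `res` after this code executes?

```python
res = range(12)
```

range() returns a range object

range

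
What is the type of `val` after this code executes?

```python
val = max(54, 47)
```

max() of ints returns int

int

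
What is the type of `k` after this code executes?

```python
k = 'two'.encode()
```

str.encode() returns bytes

bytes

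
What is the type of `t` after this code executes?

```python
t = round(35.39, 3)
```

round() with ndigits arg returns float

float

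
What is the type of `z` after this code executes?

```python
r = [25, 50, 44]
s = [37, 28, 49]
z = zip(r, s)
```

zip() returns a zip iterator object

zip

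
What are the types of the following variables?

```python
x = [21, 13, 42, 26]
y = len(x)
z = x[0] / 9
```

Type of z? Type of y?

int / int returns float; len() returns int

float, int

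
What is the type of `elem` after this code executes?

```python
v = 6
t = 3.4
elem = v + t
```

int + float returns float (6 + 3.4 = 9.4)

float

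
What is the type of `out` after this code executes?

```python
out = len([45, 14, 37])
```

len() always returns int

int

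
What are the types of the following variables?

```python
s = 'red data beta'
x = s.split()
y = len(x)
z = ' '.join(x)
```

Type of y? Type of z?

len() returns int; str.join() returns str

int, str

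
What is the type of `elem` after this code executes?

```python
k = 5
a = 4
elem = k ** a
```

int ** positive int returns int (5 ** 4 = 625)

int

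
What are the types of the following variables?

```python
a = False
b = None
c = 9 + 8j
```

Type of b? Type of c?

b is NoneType; c is complex

NoneType, complex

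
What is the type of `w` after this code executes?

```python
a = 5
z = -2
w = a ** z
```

int ** negative int returns float

float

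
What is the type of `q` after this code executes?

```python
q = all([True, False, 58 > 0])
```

all() returns bool

bool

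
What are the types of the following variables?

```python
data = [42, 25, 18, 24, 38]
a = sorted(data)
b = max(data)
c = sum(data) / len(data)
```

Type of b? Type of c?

max of ints returns int; int / int returns float

int, float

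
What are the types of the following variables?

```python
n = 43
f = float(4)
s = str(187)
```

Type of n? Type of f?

n is int; f is float

int, float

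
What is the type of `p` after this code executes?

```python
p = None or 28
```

'or' with None returns the other value (28, int)

int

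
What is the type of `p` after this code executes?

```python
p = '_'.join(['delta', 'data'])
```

str.join() returns str

str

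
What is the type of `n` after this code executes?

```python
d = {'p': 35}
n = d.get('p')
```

dict.get() returns the value (int) when key is found

int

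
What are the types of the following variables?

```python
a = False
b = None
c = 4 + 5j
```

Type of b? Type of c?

b is NoneType; c is complex

NoneType, complex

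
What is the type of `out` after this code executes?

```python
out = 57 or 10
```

'or' returns the first truthy value (57, which is int)

int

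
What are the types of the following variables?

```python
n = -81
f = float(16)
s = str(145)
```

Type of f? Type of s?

f is float; s is str

float, str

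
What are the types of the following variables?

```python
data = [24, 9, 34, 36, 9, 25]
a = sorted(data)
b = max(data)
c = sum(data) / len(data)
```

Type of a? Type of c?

sorted() returns list; int / int returns float

list, float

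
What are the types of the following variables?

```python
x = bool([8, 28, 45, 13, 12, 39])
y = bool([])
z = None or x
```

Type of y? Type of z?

bool() returns bool; None or <bool> returns the bool

bool, bool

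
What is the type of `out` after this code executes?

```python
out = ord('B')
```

ord() returns int (Unicode code point)

int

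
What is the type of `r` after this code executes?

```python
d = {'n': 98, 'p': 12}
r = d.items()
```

dict.items() returns a dict_items view

dict_items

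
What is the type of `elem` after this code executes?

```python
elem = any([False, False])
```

any() returns bool

bool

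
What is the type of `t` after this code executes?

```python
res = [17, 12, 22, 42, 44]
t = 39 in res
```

'in' operator returns bool

bool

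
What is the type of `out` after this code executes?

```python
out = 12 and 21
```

'and' returns the last value when all truthy (21, which is int)

int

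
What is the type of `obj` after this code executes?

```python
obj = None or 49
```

'or' with None returns the other value (49, int)

int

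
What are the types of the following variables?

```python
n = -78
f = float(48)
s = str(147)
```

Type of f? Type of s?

f is float; s is str

float, str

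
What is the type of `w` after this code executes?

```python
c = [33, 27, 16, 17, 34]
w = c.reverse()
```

list.reverse() returns None

NoneType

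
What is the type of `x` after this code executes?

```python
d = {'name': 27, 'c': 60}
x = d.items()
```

dict.items() returns a dict_items view

dict_items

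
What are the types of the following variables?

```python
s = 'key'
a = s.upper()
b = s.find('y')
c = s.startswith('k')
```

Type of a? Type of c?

str.upper() returns str; str.startswith() returns bool

str, bool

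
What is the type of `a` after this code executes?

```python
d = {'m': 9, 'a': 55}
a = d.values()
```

.values() returns a dict_values view object

dict_values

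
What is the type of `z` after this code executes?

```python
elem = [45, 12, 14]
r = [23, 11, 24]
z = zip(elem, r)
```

zip() returns a zip iterator object

zip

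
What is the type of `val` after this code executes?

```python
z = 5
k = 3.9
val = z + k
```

int + float returns float (5 + 3.9 = 8.9)

float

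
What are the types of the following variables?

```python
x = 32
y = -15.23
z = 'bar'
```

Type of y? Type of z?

y is float; z is str

float, str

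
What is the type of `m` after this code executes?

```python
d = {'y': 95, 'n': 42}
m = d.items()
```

dict.items() returns a dict_items view

dict_items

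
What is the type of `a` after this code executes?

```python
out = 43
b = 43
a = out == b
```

Equality comparison returns bool

bool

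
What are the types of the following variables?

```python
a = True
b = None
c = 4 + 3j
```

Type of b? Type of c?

b is NoneType; c is complex

NoneType, complex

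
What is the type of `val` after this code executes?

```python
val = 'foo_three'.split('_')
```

str.split() returns list

list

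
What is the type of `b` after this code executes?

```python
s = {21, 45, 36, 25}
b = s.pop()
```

Popping from a set of ints returns int

int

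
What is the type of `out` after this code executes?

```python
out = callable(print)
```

callable() returns bool

bool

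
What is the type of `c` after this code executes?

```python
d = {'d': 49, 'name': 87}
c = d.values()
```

.values() returns a dict_values view object

dict_values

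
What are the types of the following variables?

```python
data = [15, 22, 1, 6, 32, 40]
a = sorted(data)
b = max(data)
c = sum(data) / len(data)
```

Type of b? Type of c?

max of ints returns int; int / int returns float

int, float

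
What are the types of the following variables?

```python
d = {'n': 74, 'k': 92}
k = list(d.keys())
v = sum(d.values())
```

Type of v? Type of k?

sum of int values returns int; list(...) returns list

int, list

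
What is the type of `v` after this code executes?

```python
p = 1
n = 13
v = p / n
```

int / int always returns float in Python 3 (1 / 13 = 0.0769231)

float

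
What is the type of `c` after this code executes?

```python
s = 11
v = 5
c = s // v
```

int // int returns int (11 // 5 = 2)

int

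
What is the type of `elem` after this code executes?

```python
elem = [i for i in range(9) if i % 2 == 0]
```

A list comprehension [...] produces a list

list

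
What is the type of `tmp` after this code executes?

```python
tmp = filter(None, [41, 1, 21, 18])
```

filter() returns a filter iterator object

filter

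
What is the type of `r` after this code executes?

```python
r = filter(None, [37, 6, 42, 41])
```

filter() returns a filter iterator object

filter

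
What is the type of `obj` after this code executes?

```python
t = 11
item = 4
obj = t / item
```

int / int always returns float in Python 3 (11 / 4 = 2.75)

float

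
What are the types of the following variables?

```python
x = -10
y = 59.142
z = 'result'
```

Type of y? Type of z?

y is float; z is str

float, str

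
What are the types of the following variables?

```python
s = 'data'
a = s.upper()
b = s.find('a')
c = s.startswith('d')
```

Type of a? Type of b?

str.upper() returns str; str.find() returns int

str, int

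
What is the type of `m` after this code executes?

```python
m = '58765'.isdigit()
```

str.isdigit() returns bool

bool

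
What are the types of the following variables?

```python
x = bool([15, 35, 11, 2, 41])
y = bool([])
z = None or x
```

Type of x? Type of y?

bool() returns bool; bool() returns bool

bool, bool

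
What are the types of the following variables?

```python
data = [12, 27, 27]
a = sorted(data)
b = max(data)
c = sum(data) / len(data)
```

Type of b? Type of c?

max of ints returns int; int / int returns float

int, float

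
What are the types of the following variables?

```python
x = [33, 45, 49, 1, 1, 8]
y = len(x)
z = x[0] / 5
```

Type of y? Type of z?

len() returns int; int / int returns float

int, float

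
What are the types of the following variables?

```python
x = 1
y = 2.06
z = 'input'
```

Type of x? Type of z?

x is int; z is str

int, str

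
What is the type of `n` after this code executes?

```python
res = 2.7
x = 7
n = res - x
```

float - int returns float (2.7 - 7 = -4.3)

float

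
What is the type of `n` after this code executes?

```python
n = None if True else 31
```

Ternary: condition is True, if branch (None) taken → NoneType

NoneType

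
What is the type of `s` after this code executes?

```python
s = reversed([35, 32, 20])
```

reversed() on a list returns a list_reverseiterator

list_reverseiterator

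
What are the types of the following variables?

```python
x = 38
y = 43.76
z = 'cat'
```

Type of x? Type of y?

x is int; y is float

int, float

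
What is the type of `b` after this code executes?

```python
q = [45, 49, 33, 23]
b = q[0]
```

Indexing a list of ints returns int (q[0] = 45)

int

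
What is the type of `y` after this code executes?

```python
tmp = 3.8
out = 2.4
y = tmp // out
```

float // float returns float (floor division preserves float type)

float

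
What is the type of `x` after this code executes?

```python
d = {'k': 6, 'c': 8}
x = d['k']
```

Accessing dict[str, int] with key 'k' returns int value 6

int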